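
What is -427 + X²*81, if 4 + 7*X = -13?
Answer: 2486/49 ≈ 50.735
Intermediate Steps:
X = -17/7 (X = -4/7 + (⅐)*(-13) = -4/7 - 13/7 = -17/7 ≈ -2.4286)
-427 + X²*81 = -427 + (-17/7)²*81 = -427 + (289/49)*81 = -427 + 23409/49 = 2486/49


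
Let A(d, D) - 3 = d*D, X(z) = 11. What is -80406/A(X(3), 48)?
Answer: -8934/59 ≈ -151.42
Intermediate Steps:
A(d, D) = 3 + D*d (A(d, D) = 3 + d*D = 3 + D*d)
-80406/A(X(3), 48) = -80406/(3 + 48*11) = -80406/(3 + 528) = -80406/531 = -80406*1/531 = -8934/59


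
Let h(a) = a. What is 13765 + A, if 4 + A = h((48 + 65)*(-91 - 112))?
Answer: -9178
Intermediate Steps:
A = -22943 (A = -4 + (48 + 65)*(-91 - 112) = -4 + 113*(-203) = -4 - 22939 = -22943)
13765 + A = 13765 - 22943 = -9178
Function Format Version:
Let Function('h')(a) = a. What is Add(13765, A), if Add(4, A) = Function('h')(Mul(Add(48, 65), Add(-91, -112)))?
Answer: -9178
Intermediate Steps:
A = -22943 (A = Add(-4, Mul(Add(48, 65), Add(-91, -112))) = Add(-4, Mul(113, -203)) = Add(-4, -22939) = -22943)
Add(13765, A) = Add(13765, -22943) = -9178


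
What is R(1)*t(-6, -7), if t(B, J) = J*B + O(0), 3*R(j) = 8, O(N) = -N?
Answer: 112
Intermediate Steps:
R(j) = 8/3 (R(j) = (⅓)*8 = 8/3)
t(B, J) = B*J (t(B, J) = J*B - 1*0 = B*J + 0 = B*J)
R(1)*t(-6, -7) = 8*(-6*(-7))/3 = (8/3)*42 = 112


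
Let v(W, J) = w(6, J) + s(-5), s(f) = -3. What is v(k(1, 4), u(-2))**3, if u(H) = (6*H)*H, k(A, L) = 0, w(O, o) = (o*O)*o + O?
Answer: 41385831579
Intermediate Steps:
w(O, o) = O + O*o**2 (w(O, o) = (O*o)*o + O = O*o**2 + O = O + O*o**2)
u(H) = 6*H**2
v(W, J) = 3 + 6*J**2 (v(W, J) = 6*(1 + J**2) - 3 = (6 + 6*J**2) - 3 = 3 + 6*J**2)
v(k(1, 4), u(-2))**3 = (3 + 6*(6*(-2)**2)**2)**3 = (3 + 6*(6*4)**2)**3 = (3 + 6*24**2)**3 = (3 + 6*576)**3 = (3 + 3456)**3 = 3459**3 = 41385831579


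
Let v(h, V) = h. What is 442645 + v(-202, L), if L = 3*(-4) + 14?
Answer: 442443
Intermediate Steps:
L = 2 (L = -12 + 14 = 2)
442645 + v(-202, L) = 442645 - 202 = 442443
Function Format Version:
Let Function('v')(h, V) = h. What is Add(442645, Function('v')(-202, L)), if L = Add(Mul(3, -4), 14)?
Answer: 442443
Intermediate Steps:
L = 2 (L = Add(-12, 14) = 2)
Add(442645, Function('v')(-202, L)) = Add(442645, -202) = 442443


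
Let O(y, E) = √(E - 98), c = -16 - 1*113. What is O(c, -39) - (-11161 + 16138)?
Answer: -4977 + I*√137 ≈ -4977.0 + 11.705*I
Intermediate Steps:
c = -129 (c = -16 - 113 = -129)
O(y, E) = √(-98 + E)
O(c, -39) - (-11161 + 16138) = √(-98 - 39) - (-11161 + 16138) = √(-137) - 1*4977 = I*√137 - 4977 = -4977 + I*√137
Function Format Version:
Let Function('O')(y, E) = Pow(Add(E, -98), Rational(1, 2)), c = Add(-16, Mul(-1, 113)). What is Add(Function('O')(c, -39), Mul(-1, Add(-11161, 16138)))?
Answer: Add(-4977, Mul(I, Pow(137, Rational(1, 2)))) ≈ Add(-4977.0, Mul(11.705, I))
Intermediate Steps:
c = -129 (c = Add(-16, -113) = -129)
Function('O')(y, E) = Pow(Add(-98, E), Rational(1, 2))
Add(Function('O')(c, -39), Mul(-1, Add(-11161, 16138))) = Add(Pow(Add(-98, -39), Rational(1, 2)), Mul(-1, Add(-11161, 16138))) = Add(Pow(-137, Rational(1, 2)), Mul(-1, 4977)) = Add(Mul(I, Pow(137, Rational(1, 2))), -4977) = Add(-4977, Mul(I, Pow(137, Rational(1, 2))))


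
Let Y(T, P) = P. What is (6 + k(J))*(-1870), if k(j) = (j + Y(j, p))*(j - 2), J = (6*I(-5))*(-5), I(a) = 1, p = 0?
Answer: -1806420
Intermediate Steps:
J = -30 (J = (6*1)*(-5) = 6*(-5) = -30)
k(j) = j*(-2 + j) (k(j) = (j + 0)*(j - 2) = j*(-2 + j))
(6 + k(J))*(-1870) = (6 - 30*(-2 - 30))*(-1870) = (6 - 30*(-32))*(-1870) = (6 + 960)*(-1870) = 966*(-1870) = -1806420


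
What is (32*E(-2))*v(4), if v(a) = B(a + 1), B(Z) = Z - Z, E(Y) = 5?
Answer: 0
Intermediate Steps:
B(Z) = 0
v(a) = 0
(32*E(-2))*v(4) = (32*5)*0 = 160*0 = 0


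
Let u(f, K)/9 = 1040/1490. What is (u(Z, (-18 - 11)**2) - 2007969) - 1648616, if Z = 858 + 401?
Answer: -544830229/149 ≈ -3.6566e+6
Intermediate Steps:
Z = 1259
u(f, K) = 936/149 (u(f, K) = 9*(1040/1490) = 9*(1040*(1/1490)) = 9*(104/149) = 936/149)
(u(Z, (-18 - 11)**2) - 2007969) - 1648616 = (936/149 - 2007969) - 1648616 = -299186445/149 - 1648616 = -544830229/149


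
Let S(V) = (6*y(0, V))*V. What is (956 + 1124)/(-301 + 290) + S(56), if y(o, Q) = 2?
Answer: 5312/11 ≈ 482.91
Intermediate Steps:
S(V) = 12*V (S(V) = (6*2)*V = 12*V)
(956 + 1124)/(-301 + 290) + S(56) = (956 + 1124)/(-301 + 290) + 12*56 = 2080/(-11) + 672 = 2080*(-1/11) + 672 = -2080/11 + 672 = 5312/11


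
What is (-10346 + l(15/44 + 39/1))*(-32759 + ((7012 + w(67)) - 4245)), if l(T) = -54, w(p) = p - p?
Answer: 311916800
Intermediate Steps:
w(p) = 0
(-10346 + l(15/44 + 39/1))*(-32759 + ((7012 + w(67)) - 4245)) = (-10346 - 54)*(-32759 + ((7012 + 0) - 4245)) = -10400*(-32759 + (7012 - 4245)) = -10400*(-32759 + 2767) = -10400*(-29992) = 311916800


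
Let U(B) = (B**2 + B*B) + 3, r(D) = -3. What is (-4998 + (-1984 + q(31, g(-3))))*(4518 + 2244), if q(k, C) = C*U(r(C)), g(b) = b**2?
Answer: -45934266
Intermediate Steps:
U(B) = 3 + 2*B**2 (U(B) = (B**2 + B**2) + 3 = 2*B**2 + 3 = 3 + 2*B**2)
q(k, C) = 21*C (q(k, C) = C*(3 + 2*(-3)**2) = C*(3 + 2*9) = C*(3 + 18) = C*21 = 21*C)
(-4998 + (-1984 + q(31, g(-3))))*(4518 + 2244) = (-4998 + (-1984 + 21*(-3)**2))*(4518 + 2244) = (-4998 + (-1984 + 21*9))*6762 = (-4998 + (-1984 + 189))*6762 = (-4998 - 1795)*6762 = -6793*6762 = -45934266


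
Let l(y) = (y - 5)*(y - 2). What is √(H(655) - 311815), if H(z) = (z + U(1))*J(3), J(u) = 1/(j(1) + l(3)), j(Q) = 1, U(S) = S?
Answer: 3*I*√34719 ≈ 558.99*I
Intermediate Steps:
l(y) = (-5 + y)*(-2 + y)
J(u) = -1 (J(u) = 1/(1 + (10 + 3² - 7*3)) = 1/(1 + (10 + 9 - 21)) = 1/(1 - 2) = 1/(-1) = -1)
H(z) = -1 - z (H(z) = (z + 1)*(-1) = (1 + z)*(-1) = -1 - z)
√(H(655) - 311815) = √((-1 - 1*655) - 311815) = √((-1 - 655) - 311815) = √(-656 - 311815) = √(-312471) = 3*I*√34719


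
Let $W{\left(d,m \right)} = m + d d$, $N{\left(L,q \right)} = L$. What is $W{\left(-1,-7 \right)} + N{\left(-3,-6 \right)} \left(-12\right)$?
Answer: $30$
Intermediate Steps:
$W{\left(d,m \right)} = m + d^{2}$
$W{\left(-1,-7 \right)} + N{\left(-3,-6 \right)} \left(-12\right) = \left(-7 + \left(-1\right)^{2}\right) - -36 = \left(-7 + 1\right) + 36 = -6 + 36 = 30$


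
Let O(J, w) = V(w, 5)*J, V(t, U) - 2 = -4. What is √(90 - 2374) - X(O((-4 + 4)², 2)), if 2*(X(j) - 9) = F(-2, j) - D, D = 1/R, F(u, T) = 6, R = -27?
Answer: -649/54 + 2*I*√571 ≈ -12.019 + 47.791*I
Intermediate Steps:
V(t, U) = -2 (V(t, U) = 2 - 4 = -2)
D = -1/27 (D = 1/(-27) = -1/27 ≈ -0.037037)
O(J, w) = -2*J
X(j) = 649/54 (X(j) = 9 + (6 - 1*(-1/27))/2 = 9 + (6 + 1/27)/2 = 9 + (½)*(163/27) = 9 + 163/54 = 649/54)
√(90 - 2374) - X(O((-4 + 4)², 2)) = √(90 - 2374) - 1*649/54 = √(-2284) - 649/54 = 2*I*√571 - 649/54 = -649/54 + 2*I*√571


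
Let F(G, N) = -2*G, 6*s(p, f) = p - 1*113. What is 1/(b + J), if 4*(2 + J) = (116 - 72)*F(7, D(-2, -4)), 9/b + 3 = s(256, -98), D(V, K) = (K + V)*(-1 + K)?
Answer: -125/19446 ≈ -0.0064281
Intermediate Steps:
s(p, f) = -113/6 + p/6 (s(p, f) = (p - 1*113)/6 = (p - 113)/6 = (-113 + p)/6 = -113/6 + p/6)
D(V, K) = (-1 + K)*(K + V)
b = 54/125 (b = 9/(-3 + (-113/6 + (⅙)*256)) = 9/(-3 + (-113/6 + 128/3)) = 9/(-3 + 143/6) = 9/(125/6) = 9*(6/125) = 54/125 ≈ 0.43200)
J = -156 (J = -2 + ((116 - 72)*(-2*7))/4 = -2 + (44*(-14))/4 = -2 + (¼)*(-616) = -2 - 154 = -156)
1/(b + J) = 1/(54/125 - 156) = 1/(-19446/125) = -125/19446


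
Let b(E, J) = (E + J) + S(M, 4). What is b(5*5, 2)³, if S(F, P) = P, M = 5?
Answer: 29791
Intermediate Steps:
b(E, J) = 4 + E + J (b(E, J) = (E + J) + 4 = 4 + E + J)
b(5*5, 2)³ = (4 + 5*5 + 2)³ = (4 + 25 + 2)³ = 31³ = 29791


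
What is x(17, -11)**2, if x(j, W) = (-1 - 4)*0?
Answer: 0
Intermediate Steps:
x(j, W) = 0 (x(j, W) = -5*0 = 0)
x(17, -11)**2 = 0**2 = 0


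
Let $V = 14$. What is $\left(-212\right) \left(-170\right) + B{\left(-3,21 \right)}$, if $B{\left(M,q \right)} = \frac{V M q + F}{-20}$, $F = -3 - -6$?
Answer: $\frac{721679}{20} \approx 36084.0$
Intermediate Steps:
$F = 3$ ($F = -3 + 6 = 3$)
$B{\left(M,q \right)} = - \frac{3}{20} - \frac{7 M q}{10}$ ($B{\left(M,q \right)} = \frac{14 M q + 3}{-20} = \left(14 M q + 3\right) \left(- \frac{1}{20}\right) = \left(3 + 14 M q\right) \left(- \frac{1}{20}\right) = - \frac{3}{20} - \frac{7 M q}{10}$)
$\left(-212\right) \left(-170\right) + B{\left(-3,21 \right)} = \left(-212\right) \left(-170\right) - \left(\frac{3}{20} - \frac{441}{10}\right) = 36040 + \left(- \frac{3}{20} + \frac{441}{10}\right) = 36040 + \frac{879}{20} = \frac{721679}{20}$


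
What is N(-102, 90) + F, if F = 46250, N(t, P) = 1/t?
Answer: 4717499/102 ≈ 46250.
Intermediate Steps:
N(-102, 90) + F = 1/(-102) + 46250 = -1/102 + 46250 = 4717499/102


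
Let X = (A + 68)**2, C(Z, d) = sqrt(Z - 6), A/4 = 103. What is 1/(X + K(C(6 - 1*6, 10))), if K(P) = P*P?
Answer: 1/230394 ≈ 4.3404e-6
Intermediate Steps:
A = 412 (A = 4*103 = 412)
C(Z, d) = sqrt(-6 + Z)
K(P) = P**2
X = 230400 (X = (412 + 68)**2 = 480**2 = 230400)
1/(X + K(C(6 - 1*6, 10))) = 1/(230400 + (sqrt(-6 + (6 - 1*6)))**2) = 1/(230400 + (sqrt(-6 + (6 - 6)))**2) = 1/(230400 + (sqrt(-6 + 0))**2) = 1/(230400 + (sqrt(-6))**2) = 1/(230400 + (I*sqrt(6))**2) = 1/(230400 - 6) = 1/230394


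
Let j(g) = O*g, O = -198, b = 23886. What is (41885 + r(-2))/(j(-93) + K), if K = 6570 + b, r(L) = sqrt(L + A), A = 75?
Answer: 8377/9774 + sqrt(73)/48870 ≈ 0.85724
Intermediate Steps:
r(L) = sqrt(75 + L) (r(L) = sqrt(L + 75) = sqrt(75 + L))
j(g) = -198*g
K = 30456 (K = 6570 + 23886 = 30456)
(41885 + r(-2))/(j(-93) + K) = (41885 + sqrt(75 - 2))/(-198*(-93) + 30456) = (41885 + sqrt(73))/(18414 + 30456) = (41885 + sqrt(73))/48870 = (41885 + sqrt(73))*(1/48870) = 8377/9774 + sqrt(73)/48870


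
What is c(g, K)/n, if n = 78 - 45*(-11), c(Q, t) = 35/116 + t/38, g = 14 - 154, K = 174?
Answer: 10757/1262892 ≈ 0.0085178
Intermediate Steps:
g = -140
c(Q, t) = 35/116 + t/38 (c(Q, t) = 35*(1/116) + t*(1/38) = 35/116 + t/38)
n = 573 (n = 78 + 495 = 573)
c(g, K)/n = (35/116 + (1/38)*174)/573 = (35/116 + 87/19)*(1/573) = (10757/2204)*(1/573) = 10757/1262892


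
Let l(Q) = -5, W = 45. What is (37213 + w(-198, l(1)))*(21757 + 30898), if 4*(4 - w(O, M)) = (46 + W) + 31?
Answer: 3916110315/2 ≈ 1.9581e+9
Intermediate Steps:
w(O, M) = -53/2 (w(O, M) = 4 - ((46 + 45) + 31)/4 = 4 - (91 + 31)/4 = 4 - ¼*122 = 4 - 61/2 = -53/2)
(37213 + w(-198, l(1)))*(21757 + 30898) = (37213 - 53/2)*(21757 + 30898) = (74373/2)*52655 = 3916110315/2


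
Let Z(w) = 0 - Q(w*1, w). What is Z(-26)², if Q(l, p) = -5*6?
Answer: 900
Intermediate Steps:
Q(l, p) = -30
Z(w) = 30 (Z(w) = 0 - 1*(-30) = 0 + 30 = 30)
Z(-26)² = 30² = 900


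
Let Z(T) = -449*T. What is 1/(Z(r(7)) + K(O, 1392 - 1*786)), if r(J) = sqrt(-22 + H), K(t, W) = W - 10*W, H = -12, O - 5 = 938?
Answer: I/(-5454*I + 449*sqrt(34)) ≈ -0.00014901 + 7.1532e-5*I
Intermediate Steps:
O = 943 (O = 5 + 938 = 943)
K(t, W) = -9*W
r(J) = I*sqrt(34) (r(J) = sqrt(-22 - 12) = sqrt(-34) = I*sqrt(34))
1/(Z(r(7)) + K(O, 1392 - 1*786)) = 1/(-449*I*sqrt(34) - 9*(1392 - 1*786)) = 1/(-449*I*sqrt(34) - 9*(1392 - 786)) = 1/(-449*I*sqrt(34) - 9*606) = 1/(-449*I*sqrt(34) - 5454) = 1/(-5454 - 449*I*sqrt(34))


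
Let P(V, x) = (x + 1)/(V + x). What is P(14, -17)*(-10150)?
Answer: -162400/3 ≈ -54133.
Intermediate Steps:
P(V, x) = (1 + x)/(V + x)
P(14, -17)*(-10150) = ((1 - 17)/(14 - 17))*(-10150) = (-16/(-3))*(-10150) = -1/3*(-16)*(-10150) = (16/3)*(-10150) = -162400/3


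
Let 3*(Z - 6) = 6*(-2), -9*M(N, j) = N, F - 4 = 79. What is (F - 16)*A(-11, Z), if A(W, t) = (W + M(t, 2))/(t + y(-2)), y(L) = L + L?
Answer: 6767/18 ≈ 375.94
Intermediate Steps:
F = 83 (F = 4 + 79 = 83)
y(L) = 2*L
M(N, j) = -N/9
Z = 2 (Z = 6 + (6*(-2))/3 = 6 + (1/3)*(-12) = 6 - 4 = 2)
A(W, t) = (W - t/9)/(-4 + t) (A(W, t) = (W - t/9)/(t + 2*(-2)) = (W - t/9)/(t - 4) = (W - t/9)/(-4 + t))
(F - 16)*A(-11, Z) = (83 - 16)*((-11 - 1/9*2)/(-4 + 2)) = 67*((-11 - 2/9)/(-2)) = 67*(-1/2*(-101/9)) = 67*(101/18) = 6767/18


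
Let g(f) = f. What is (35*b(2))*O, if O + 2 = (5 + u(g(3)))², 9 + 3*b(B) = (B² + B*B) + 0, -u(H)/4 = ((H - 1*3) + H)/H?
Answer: 35/3 ≈ 11.667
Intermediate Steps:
u(H) = -4*(-3 + 2*H)/H (u(H) = -4*((H - 1*3) + H)/H = -4*((H - 3) + H)/H = -4*((-3 + H) + H)/H = -4*(-3 + 2*H)/H)
b(B) = -3 + 2*B²/3 (b(B) = -3 + ((B² + B*B) + 0)/3 = -3 + ((B² + B²) + 0)/3 = -3 + (2*B² + 0)/3 = -3 + (2*B²)/3 = -3 + 2*B²/3)
O = -1 (O = -2 + (5 + (-8 + 12/3))² = -2 + (5 + (-8 + 12*(⅓)))² = -2 + (5 + (-8 + 4))² = -2 + (5 - 4)² = -2 + 1² = -2 + 1 = -1)
(35*b(2))*O = (35*(-3 + (⅔)*2²))*(-1) = (35*(-3 + (⅔)*4))*(-1) = (35*(-3 + 8/3))*(-1) = (35*(-⅓))*(-1) = -35/3*(-1) = 35/3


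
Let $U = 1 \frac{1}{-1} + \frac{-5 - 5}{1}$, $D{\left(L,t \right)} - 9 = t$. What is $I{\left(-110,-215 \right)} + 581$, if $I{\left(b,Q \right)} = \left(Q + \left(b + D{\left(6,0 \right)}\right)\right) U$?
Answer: $4057$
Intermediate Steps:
$D{\left(L,t \right)} = 9 + t$
$U = -11$ ($U = 1 \left(-1\right) + \left(-5 - 5\right) 1 = -1 - 10 = -11$)
$I{\left(b,Q \right)} = -99 - 11 Q - 11 b$ ($I{\left(b,Q \right)} = \left(Q + \left(b + \left(9 + 0\right)\right)\right) \left(-11\right) = \left(Q + \left(b + 9\right)\right) \left(-11\right) = \left(Q + \left(9 + b\right)\right) \left(-11\right) = \left(9 + Q + b\right) \left(-11\right) = -99 - 11 Q - 11 b$)
$I{\left(-110,-215 \right)} + 581 = \left(-99 - -2365 - -1210\right) + 581 = \left(-99 + 2365 + 1210\right) + 581 = 3476 + 581 = 4057$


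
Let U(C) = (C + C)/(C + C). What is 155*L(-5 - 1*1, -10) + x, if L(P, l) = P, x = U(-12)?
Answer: -929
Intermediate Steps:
U(C) = 1 (U(C) = (2*C)/((2*C)) = (2*C)*(1/(2*C)) = 1)
x = 1
155*L(-5 - 1*1, -10) + x = 155*(-5 - 1*1) + 1 = 155*(-5 - 1) + 1 = 155*(-6) + 1 = -930 + 1 = -929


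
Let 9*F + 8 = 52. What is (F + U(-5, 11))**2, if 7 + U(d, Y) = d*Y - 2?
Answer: 283024/81 ≈ 3494.1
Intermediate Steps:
F = 44/9 (F = -8/9 + (1/9)*52 = -8/9 + 52/9 = 44/9 ≈ 4.8889)
U(d, Y) = -9 + Y*d (U(d, Y) = -7 + (d*Y - 2) = -7 + (Y*d - 2) = -7 + (-2 + Y*d) = -9 + Y*d)
(F + U(-5, 11))**2 = (44/9 + (-9 + 11*(-5)))**2 = (44/9 + (-9 - 55))**2 = (44/9 - 64)**2 = (-532/9)**2 = 283024/81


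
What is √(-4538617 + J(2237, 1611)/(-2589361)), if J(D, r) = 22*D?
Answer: I*√30430475765303104311/2589361 ≈ 2130.4*I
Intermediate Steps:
√(-4538617 + J(2237, 1611)/(-2589361)) = √(-4538617 + (22*2237)/(-2589361)) = √(-4538617 + 49214*(-1/2589361)) = √(-4538617 - 49214/2589361) = √(-11752117902951/2589361) = I*√30430475765303104311/2589361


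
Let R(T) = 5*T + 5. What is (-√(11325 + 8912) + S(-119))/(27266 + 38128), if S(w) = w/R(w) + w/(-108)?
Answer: 5933/297636120 - √413/9342 ≈ -0.0021554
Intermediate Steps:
R(T) = 5 + 5*T
S(w) = -w/108 + w/(5 + 5*w) (S(w) = w/(5 + 5*w) + w/(-108) = w/(5 + 5*w) + w*(-1/108) = w/(5 + 5*w) - w/108 = -w/108 + w/(5 + 5*w))
(-√(11325 + 8912) + S(-119))/(27266 + 38128) = (-√(11325 + 8912) + (1/540)*(-119)*(103 - 5*(-119))/(1 - 119))/(27266 + 38128) = (-√20237 + (1/540)*(-119)*(103 + 595)/(-118))/65394 = (-7*√413 + (1/540)*(-119)*(-1/118)*698)*(1/65394) = (-7*√413 + 41531/31860)*(1/65394) = (41531/31860 - 7*√413)*(1/65394) = 5933/297636120 - √413/9342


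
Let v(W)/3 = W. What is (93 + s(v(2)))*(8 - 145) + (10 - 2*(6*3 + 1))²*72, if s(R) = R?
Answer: 42885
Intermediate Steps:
v(W) = 3*W
(93 + s(v(2)))*(8 - 145) + (10 - 2*(6*3 + 1))²*72 = (93 + 3*2)*(8 - 145) + (10 - 2*(6*3 + 1))²*72 = (93 + 6)*(-137) + (10 - 2*(18 + 1))²*72 = 99*(-137) + (10 - 2*19)²*72 = -13563 + (10 - 38)²*72 = -13563 + (-28)²*72 = -13563 + 784*72 = -13563 + 56448 = 42885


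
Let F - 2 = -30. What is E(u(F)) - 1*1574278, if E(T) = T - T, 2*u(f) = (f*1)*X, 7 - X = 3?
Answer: -1574278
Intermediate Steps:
F = -28 (F = 2 - 30 = -28)
X = 4 (X = 7 - 1*3 = 7 - 3 = 4)
u(f) = 2*f (u(f) = ((f*1)*4)/2 = (f*4)/2 = (4*f)/2 = 2*f)
E(T) = 0
E(u(F)) - 1*1574278 = 0 - 1*1574278 = 0 - 1574278 = -1574278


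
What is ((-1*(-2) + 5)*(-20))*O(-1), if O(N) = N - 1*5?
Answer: 840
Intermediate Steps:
O(N) = -5 + N (O(N) = N - 5 = -5 + N)
((-1*(-2) + 5)*(-20))*O(-1) = ((-1*(-2) + 5)*(-20))*(-5 - 1) = ((2 + 5)*(-20))*(-6) = (7*(-20))*(-6) = -140*(-6) = 840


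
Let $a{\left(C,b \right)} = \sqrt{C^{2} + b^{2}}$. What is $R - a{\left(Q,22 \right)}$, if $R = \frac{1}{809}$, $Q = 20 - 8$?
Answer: $\frac{1}{809} - 2 \sqrt{157} \approx -25.059$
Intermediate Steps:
$Q = 12$
$R = \frac{1}{809} \approx 0.0012361$
$R - a{\left(Q,22 \right)} = \frac{1}{809} - \sqrt{12^{2} + 22^{2}} = \frac{1}{809} - \sqrt{144 + 484} = \frac{1}{809} - \sqrt{628} = \frac{1}{809} - 2 \sqrt{157}$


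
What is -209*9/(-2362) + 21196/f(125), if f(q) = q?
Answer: 50300077/295250 ≈ 170.36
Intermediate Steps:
-209*9/(-2362) + 21196/f(125) = -209*9/(-2362) + 21196/125 = -1881*(-1/2362) + 21196*(1/125) = 1881/2362 + 21196/125 = 50300077/295250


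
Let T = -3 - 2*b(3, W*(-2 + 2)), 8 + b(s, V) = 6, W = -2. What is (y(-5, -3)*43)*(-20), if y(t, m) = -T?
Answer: 860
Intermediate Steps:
b(s, V) = -2 (b(s, V) = -8 + 6 = -2)
T = 1 (T = -3 - 2*(-2) = -3 + 4 = 1)
y(t, m) = -1 (y(t, m) = -1*1 = -1)
(y(-5, -3)*43)*(-20) = -1*43*(-20) = -43*(-20) = 860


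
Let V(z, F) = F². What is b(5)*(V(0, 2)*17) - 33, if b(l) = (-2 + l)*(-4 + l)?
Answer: 171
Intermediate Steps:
b(l) = (-4 + l)*(-2 + l)
b(5)*(V(0, 2)*17) - 33 = (8 + 5² - 6*5)*(2²*17) - 33 = (8 + 25 - 30)*(4*17) - 33 = 3*68 - 33 = 204 - 33 = 171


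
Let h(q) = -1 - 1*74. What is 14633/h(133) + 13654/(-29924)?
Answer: -219450971/1122150 ≈ -195.56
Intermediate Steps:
h(q) = -75 (h(q) = -1 - 74 = -75)
14633/h(133) + 13654/(-29924) = 14633/(-75) + 13654/(-29924) = 14633*(-1/75) + 13654*(-1/29924) = -14633/75 - 6827/14962 = -219450971/1122150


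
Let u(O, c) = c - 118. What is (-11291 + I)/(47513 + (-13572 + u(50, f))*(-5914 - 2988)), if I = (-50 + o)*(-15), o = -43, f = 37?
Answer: -9896/121586519 ≈ -8.1391e-5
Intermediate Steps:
u(O, c) = -118 + c
I = 1395 (I = (-50 - 43)*(-15) = -93*(-15) = 1395)
(-11291 + I)/(47513 + (-13572 + u(50, f))*(-5914 - 2988)) = (-11291 + 1395)/(47513 + (-13572 + (-118 + 37))*(-5914 - 2988)) = -9896/(47513 + (-13572 - 81)*(-8902)) = -9896/(47513 - 13653*(-8902)) = -9896/(47513 + 121539006) = -9896/121586519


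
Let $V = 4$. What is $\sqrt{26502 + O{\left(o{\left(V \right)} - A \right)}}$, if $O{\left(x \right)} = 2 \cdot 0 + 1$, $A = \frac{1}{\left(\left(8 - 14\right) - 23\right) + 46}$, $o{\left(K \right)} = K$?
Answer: $\sqrt{26503} \approx 162.8$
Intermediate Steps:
$A = \frac{1}{17}$ ($A = \frac{1}{\left(-6 - 23\right) + 46} = \frac{1}{-29 + 46} = \frac{1}{17} \approx 0.058824$)
$O{\left(x \right)} = 1$ ($O{\left(x \right)} = 0 + 1 = 1$)
$\sqrt{26502 + O{\left(o{\left(V \right)} - A \right)}} = \sqrt{26502 + 1} = \sqrt{26503}$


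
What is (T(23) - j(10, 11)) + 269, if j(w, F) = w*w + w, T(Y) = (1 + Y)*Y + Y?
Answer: 734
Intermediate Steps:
T(Y) = Y + Y*(1 + Y) (T(Y) = Y*(1 + Y) + Y = Y + Y*(1 + Y))
j(w, F) = w + w² (j(w, F) = w² + w = w + w²)
(T(23) - j(10, 11)) + 269 = (23*(2 + 23) - 10*(1 + 10)) + 269 = (23*25 - 10*11) + 269 = (575 - 1*110) + 269 = (575 - 110) + 269 = 465 + 269 = 734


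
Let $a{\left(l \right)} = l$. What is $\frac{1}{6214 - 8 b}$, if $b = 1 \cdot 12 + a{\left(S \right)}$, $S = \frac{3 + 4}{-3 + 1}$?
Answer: $\frac{1}{6146} \approx 0.00016271$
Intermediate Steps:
$S = - \frac{7}{2}$ ($S = \frac{7}{-2} = 7 \left(- \frac{1}{2}\right) = - \frac{7}{2} \approx -3.5$)
$b = \frac{17}{2}$ ($b = 1 \cdot 12 - \frac{7}{2} = 12 - \frac{7}{2} = \frac{17}{2} \approx 8.5$)
$\frac{1}{6214 - 8 b} = \frac{1}{6214 - 68} = \frac{1}{6146}$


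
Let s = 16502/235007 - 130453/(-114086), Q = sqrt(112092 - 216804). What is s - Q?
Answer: 32540015343/26811008602 - 2*I*sqrt(26178) ≈ 1.2137 - 323.59*I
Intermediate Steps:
Q = 2*I*sqrt(26178) (Q = sqrt(-104712) = 2*I*sqrt(26178) ≈ 323.59*I)
s = 32540015343/26811008602 (s = 16502*(1/235007) - 130453*(-1/114086) = 16502/235007 + 130453/114086 = 32540015343/26811008602 ≈ 1.2137)
s - Q = 32540015343/26811008602 - 2*I*sqrt(26178)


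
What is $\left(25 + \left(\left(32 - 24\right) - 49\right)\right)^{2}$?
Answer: $256$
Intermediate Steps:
$\left(25 + \left(\left(32 - 24\right) - 49\right)\right)^{2} = \left(25 + \left(8 - 49\right)\right)^{2} = \left(25 - 41\right)^{2} = \left(-16\right)^{2} = 256$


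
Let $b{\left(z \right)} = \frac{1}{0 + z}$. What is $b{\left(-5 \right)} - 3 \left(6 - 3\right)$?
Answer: $- \frac{46}{5} \approx -9.2$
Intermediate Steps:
$b{\left(z \right)} = \frac{1}{z}$
$b{\left(-5 \right)} - 3 \left(6 - 3\right) = \frac{1}{-5} - 3 \left(6 - 3\right) = - \frac{1}{5} - 3 \left(6 - 3\right) = - \frac{1}{5} - 9 = - \frac{46}{5}$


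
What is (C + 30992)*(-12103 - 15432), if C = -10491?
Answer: -564495035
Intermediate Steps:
(C + 30992)*(-12103 - 15432) = (-10491 + 30992)*(-12103 - 15432) = 20501*(-27535) = -564495035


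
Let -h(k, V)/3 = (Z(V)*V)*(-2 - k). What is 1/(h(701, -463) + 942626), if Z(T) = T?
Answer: 1/453046847 ≈ 2.2073e-9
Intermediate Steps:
h(k, V) = -3*V²*(-2 - k) (h(k, V) = -3*V*V*(-2 - k) = -3*V²*(-2 - k))
1/(h(701, -463) + 942626) = 1/(3*(-463)²*(2 + 701) + 942626) = 1/(3*214369*703 + 942626) = 1/(452104221 + 942626) = 1/453046847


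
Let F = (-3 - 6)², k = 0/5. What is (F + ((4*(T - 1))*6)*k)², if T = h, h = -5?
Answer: 6561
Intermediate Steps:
T = -5
k = 0 (k = 0*(⅕) = 0)
F = 81 (F = (-9)² = 81)
(F + ((4*(T - 1))*6)*k)² = (81 + ((4*(-5 - 1))*6)*0)² = (81 + ((4*(-6))*6)*0)² = (81 - 24*6*0)² = (81 - 144*0)² = (81 + 0)² = 81² = 6561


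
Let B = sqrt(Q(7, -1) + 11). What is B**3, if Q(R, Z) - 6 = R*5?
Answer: 104*sqrt(13) ≈ 374.98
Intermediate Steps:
Q(R, Z) = 6 + 5*R (Q(R, Z) = 6 + R*5 = 6 + 5*R)
B = 2*sqrt(13) (B = sqrt((6 + 5*7) + 11) = sqrt((6 + 35) + 11) = sqrt(41 + 11) = sqrt(52) = 2*sqrt(13) ≈ 7.2111)
B**3 = (2*sqrt(13))**3 = 104*sqrt(13)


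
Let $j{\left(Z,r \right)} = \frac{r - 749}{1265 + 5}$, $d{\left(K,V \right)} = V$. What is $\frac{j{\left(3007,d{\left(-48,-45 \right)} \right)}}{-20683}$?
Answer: $\frac{397}{13133705} \approx 3.0228 \cdot 10^{-5}$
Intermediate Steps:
$j{\left(Z,r \right)} = - \frac{749}{1270} + \frac{r}{1270}$ ($j{\left(Z,r \right)} = \frac{-749 + r}{1270} = \left(-749 + r\right) \frac{1}{1270} = - \frac{749}{1270} + \frac{r}{1270}$)
$\frac{j{\left(3007,d{\left(-48,-45 \right)} \right)}}{-20683} = \frac{- \frac{749}{1270} + \frac{1}{1270} \left(-45\right)}{-20683} = \left(- \frac{749}{1270} - \frac{9}{254}\right) \left(- \frac{1}{20683}\right) = \left(- \frac{397}{635}\right) \left(- \frac{1}{20683}\right) = \frac{397}{13133705}$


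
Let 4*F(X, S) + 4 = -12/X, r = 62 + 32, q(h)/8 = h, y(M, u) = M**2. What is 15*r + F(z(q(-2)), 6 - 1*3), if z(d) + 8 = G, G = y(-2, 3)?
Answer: 5639/4 ≈ 1409.8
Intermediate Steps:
q(h) = 8*h
G = 4 (G = (-2)**2 = 4)
z(d) = -4 (z(d) = -8 + 4 = -4)
r = 94
F(X, S) = -1 - 3/X (F(X, S) = -1 + (-12/X)/4 = -1 - 3/X)
15*r + F(z(q(-2)), 6 - 1*3) = 15*94 + (-3 - 1*(-4))/(-4) = 1410 - (-3 + 4)/4 = 1410 - 1/4*1 = 1410 - 1/4 = 5639/4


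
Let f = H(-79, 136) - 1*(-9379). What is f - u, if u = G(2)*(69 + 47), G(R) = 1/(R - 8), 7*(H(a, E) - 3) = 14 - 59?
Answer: 197293/21 ≈ 9394.9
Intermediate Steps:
H(a, E) = -24/7 (H(a, E) = 3 + (14 - 59)/7 = 3 + (1/7)*(-45) = 3 - 45/7 = -24/7)
G(R) = 1/(-8 + R)
f = 65629/7 (f = -24/7 - 1*(-9379) = -24/7 + 9379 = 65629/7 ≈ 9375.6)
u = -58/3 (u = (69 + 47)/(-8 + 2) = 116/(-6) = -1/6*116 = -58/3 ≈ -19.333)
f - u = 65629/7 - 1*(-58/3) = 65629/7 + 58/3 = 197293/21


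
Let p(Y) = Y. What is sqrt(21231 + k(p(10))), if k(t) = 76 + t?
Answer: sqrt(21317) ≈ 146.00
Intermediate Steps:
sqrt(21231 + k(p(10))) = sqrt(21231 + (76 + 10)) = sqrt(21231 + 86) = sqrt(21317)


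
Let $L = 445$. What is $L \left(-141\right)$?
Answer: $-62745$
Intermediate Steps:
$L \left(-141\right) = 445 \left(-141\right) = -62745$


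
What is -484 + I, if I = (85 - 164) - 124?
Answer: -687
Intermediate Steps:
I = -203 (I = -79 - 124 = -203)
-484 + I = -484 - 203 = -687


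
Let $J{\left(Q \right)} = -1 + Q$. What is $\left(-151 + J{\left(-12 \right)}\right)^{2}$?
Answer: $26896$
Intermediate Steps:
$\left(-151 + J{\left(-12 \right)}\right)^{2} = \left(-151 - 13\right)^{2} = \left(-164\right)^{2} = 26896$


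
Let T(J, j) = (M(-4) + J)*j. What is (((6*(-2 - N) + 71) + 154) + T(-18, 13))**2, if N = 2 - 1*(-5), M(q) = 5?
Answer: 4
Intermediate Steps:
N = 7 (N = 2 + 5 = 7)
T(J, j) = j*(5 + J) (T(J, j) = (5 + J)*j = j*(5 + J))
(((6*(-2 - N) + 71) + 154) + T(-18, 13))**2 = (((6*(-2 - 1*7) + 71) + 154) + 13*(5 - 18))**2 = (((6*(-2 - 7) + 71) + 154) + 13*(-13))**2 = (((6*(-9) + 71) + 154) - 169)**2 = (((-54 + 71) + 154) - 169)**2 = ((17 + 154) - 169)**2 = (171 - 169)**2 = 2**2 = 4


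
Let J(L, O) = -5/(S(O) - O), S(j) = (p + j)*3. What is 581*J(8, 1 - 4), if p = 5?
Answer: -2905/9 ≈ -322.78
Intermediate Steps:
S(j) = 15 + 3*j (S(j) = (5 + j)*3 = 15 + 3*j)
J(L, O) = -5/(15 + 2*O) (J(L, O) = -5/((15 + 3*O) - O) = -5/(15 + 2*O))
581*J(8, 1 - 4) = 581*(-5/(15 + 2*(1 - 4))) = 581*(-5/(15 + 2*(-3))) = 581*(-5/(15 - 6)) = 581*(-5/9) = -2905/9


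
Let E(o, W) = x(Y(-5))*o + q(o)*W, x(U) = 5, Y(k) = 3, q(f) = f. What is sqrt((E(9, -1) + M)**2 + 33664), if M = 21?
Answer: sqrt(36913) ≈ 192.13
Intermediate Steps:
E(o, W) = 5*o + W*o (E(o, W) = 5*o + o*W = 5*o + W*o)
sqrt((E(9, -1) + M)**2 + 33664) = sqrt((9*(5 - 1) + 21)**2 + 33664) = sqrt((9*4 + 21)**2 + 33664) = sqrt((36 + 21)**2 + 33664) = sqrt(57**2 + 33664) = sqrt(3249 + 33664) = sqrt(36913)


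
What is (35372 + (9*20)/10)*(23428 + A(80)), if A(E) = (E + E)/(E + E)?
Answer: 829152310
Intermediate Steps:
A(E) = 1 (A(E) = (2*E)/((2*E)) = (2*E)*(1/(2*E)) = 1)
(35372 + (9*20)/10)*(23428 + A(80)) = (35372 + (9*20)/10)*(23428 + 1) = (35372 + 180*(1/10))*23429 = (35372 + 18)*23429 = 35390*23429 = 829152310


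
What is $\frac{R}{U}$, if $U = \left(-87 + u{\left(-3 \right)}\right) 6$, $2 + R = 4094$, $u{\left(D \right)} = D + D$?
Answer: $- \frac{22}{3} \approx -7.3333$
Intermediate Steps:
$u{\left(D \right)} = 2 D$
$R = 4092$ ($R = -2 + 4094 = 4092$)
$U = -558$ ($U = \left(-87 + 2 \left(-3\right)\right) 6 = \left(-87 - 6\right) 6 = \left(-93\right) 6 = -558$)
$\frac{R}{U} = \frac{4092}{-558} = 4092 \left(- \frac{1}{558}\right) = - \frac{22}{3}$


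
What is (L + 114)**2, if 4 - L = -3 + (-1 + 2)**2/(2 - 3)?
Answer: 14884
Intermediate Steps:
L = 8 (L = 4 - (-3 + (-1 + 2)**2/(2 - 3)) = 4 - (-3 + 1**2/(-1)) = 4 - (-3 - 1*1) = 4 - (-3 - 1) = 4 - 1*(-4) = 4 + 4 = 8)
(L + 114)**2 = (8 + 114)**2 = 122**2 = 14884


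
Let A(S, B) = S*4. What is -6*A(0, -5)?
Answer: 0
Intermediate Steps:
A(S, B) = 4*S
-6*A(0, -5) = -24*0 = -6*0 = 0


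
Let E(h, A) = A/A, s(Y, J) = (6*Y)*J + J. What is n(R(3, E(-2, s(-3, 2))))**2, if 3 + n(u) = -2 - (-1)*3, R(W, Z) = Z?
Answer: 4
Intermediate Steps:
s(Y, J) = J + 6*J*Y (s(Y, J) = 6*J*Y + J = J + 6*J*Y)
E(h, A) = 1
n(u) = -2 (n(u) = -3 + (-2 - (-1)*3) = -3 + (-2 - 1*(-3)) = -3 + (-2 + 3) = -3 + 1 = -2)
n(R(3, E(-2, s(-3, 2))))**2 = (-2)**2 = 4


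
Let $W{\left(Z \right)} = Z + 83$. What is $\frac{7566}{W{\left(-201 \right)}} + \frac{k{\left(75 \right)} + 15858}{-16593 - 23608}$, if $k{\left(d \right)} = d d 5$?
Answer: $- \frac{154675380}{2371859} \approx -65.213$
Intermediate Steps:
$k{\left(d \right)} = 5 d^{2}$ ($k{\left(d \right)} = d^{2} \cdot 5 = 5 d^{2}$)
$W{\left(Z \right)} = 83 + Z$
$\frac{7566}{W{\left(-201 \right)}} + \frac{k{\left(75 \right)} + 15858}{-16593 - 23608} = \frac{7566}{83 - 201} + \frac{5 \cdot 75^{2} + 15858}{-16593 - 23608} = \frac{7566}{-118} + \frac{5 \cdot 5625 + 15858}{-16593 - 23608} = 7566 \left(- \frac{1}{118}\right) + \frac{28125 + 15858}{-40201} = - \frac{3783}{59} + 43983 \left(- \frac{1}{40201}\right) = - \frac{3783}{59} - \frac{43983}{40201} = - \frac{154675380}{2371859}$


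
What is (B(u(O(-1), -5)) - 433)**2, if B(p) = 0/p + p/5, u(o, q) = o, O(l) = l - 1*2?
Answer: 4700224/25 ≈ 1.8801e+5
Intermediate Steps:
O(l) = -2 + l (O(l) = l - 2 = -2 + l)
B(p) = p/5 (B(p) = 0 + p*(1/5) = 0 + p/5 = p/5)
(B(u(O(-1), -5)) - 433)**2 = ((-2 - 1)/5 - 433)**2 = ((1/5)*(-3) - 433)**2 = (-3/5 - 433)**2 = (-2168/5)**2 = 4700224/25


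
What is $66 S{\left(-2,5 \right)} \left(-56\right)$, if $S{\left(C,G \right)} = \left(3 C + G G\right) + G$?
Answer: $-88704$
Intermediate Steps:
$S{\left(C,G \right)} = G + G^{2} + 3 C$ ($S{\left(C,G \right)} = \left(3 C + G^{2}\right) + G = \left(G^{2} + 3 C\right) + G = G + G^{2} + 3 C$)
$66 S{\left(-2,5 \right)} \left(-56\right) = 66 \left(5 + 5^{2} + 3 \left(-2\right)\right) \left(-56\right) = 66 \left(5 + 25 - 6\right) \left(-56\right) = 66 \cdot 24 \left(-56\right) = 1584 \left(-56\right) = -88704$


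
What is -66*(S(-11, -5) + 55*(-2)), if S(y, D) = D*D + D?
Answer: 5940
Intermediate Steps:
S(y, D) = D + D**2 (S(y, D) = D**2 + D = D + D**2)
-66*(S(-11, -5) + 55*(-2)) = -66*(-5*(1 - 5) + 55*(-2)) = -66*(-5*(-4) - 110) = -66*(20 - 110) = -66*(-90) = 5940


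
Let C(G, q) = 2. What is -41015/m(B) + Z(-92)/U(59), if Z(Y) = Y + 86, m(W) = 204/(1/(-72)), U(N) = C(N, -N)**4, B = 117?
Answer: 35507/14688 ≈ 2.4174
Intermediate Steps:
U(N) = 16 (U(N) = 2**4 = 16)
m(W) = -14688 (m(W) = 204/(-1/72) = 204*(-72) = -14688)
Z(Y) = 86 + Y
-41015/m(B) + Z(-92)/U(59) = -41015/(-14688) + (86 - 92)/16 = -41015*(-1/14688) - 6*1/16 = 41015/14688 - 3/8 = 35507/14688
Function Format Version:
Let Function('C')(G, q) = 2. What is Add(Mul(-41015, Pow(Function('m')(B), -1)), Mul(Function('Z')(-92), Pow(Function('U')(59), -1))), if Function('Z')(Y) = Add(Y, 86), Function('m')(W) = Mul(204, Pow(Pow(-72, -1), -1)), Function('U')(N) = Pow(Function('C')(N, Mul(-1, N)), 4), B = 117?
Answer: Rational(35507, 14688) ≈ 2.4174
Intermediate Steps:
Function('U')(N) = 16 (Function('U')(N) = Pow(2, 4) = 16)
Function('m')(W) = -14688 (Function('m')(W) = Mul(204, Pow(Rational(-1, 72), -1)) = Mul(204, -72) = -14688)
Function('Z')(Y) = Add(86, Y)
Add(Mul(-41015, Pow(Function('m')(B), -1)), Mul(Function('Z')(-92), Pow(Function('U')(59), -1))) = Add(Mul(-41015, Pow(-14688, -1)), Mul(Add(86, -92), Pow(16, -1))) = Add(Mul(-41015, Rational(-1, 14688)), Mul(-6, Rational(1, 16))) = Add(Rational(41015, 14688), Rational(-3, 8)) = Rational(35507, 14688)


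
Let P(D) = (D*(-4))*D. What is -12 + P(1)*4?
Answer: -28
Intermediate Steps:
P(D) = -4*D**2 (P(D) = (-4*D)*D = -4*D**2)
-12 + P(1)*4 = -12 - 4*1**2*4 = -12 - 4*1*4 = -12 - 4*4 = -12 - 16 = -28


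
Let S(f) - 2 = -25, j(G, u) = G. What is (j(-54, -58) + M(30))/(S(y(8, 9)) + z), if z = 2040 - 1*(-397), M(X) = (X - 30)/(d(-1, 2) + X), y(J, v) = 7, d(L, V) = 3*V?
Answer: -27/1207 ≈ -0.022370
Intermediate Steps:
S(f) = -23 (S(f) = 2 - 25 = -23)
M(X) = (-30 + X)/(6 + X) (M(X) = (X - 30)/(3*2 + X) = (-30 + X)/(6 + X))
z = 2437 (z = 2040 + 397 = 2437)
(j(-54, -58) + M(30))/(S(y(8, 9)) + z) = (-54 + (-30 + 30)/(6 + 30))/(-23 + 2437) = (-54 + 0/36)/2414 = (-54 + (1/36)*0)*(1/2414) = (-54 + 0)*(1/2414) = -54*1/2414 = -27/1207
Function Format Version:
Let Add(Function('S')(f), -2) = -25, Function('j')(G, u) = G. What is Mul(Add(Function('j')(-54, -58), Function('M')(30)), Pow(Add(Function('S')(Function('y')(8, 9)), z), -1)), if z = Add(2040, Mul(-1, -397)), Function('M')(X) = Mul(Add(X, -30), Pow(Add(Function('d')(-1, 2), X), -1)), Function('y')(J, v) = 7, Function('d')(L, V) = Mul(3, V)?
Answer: Rational(-27, 1207) ≈ -0.022370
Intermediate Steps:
Function('S')(f) = -23 (Function('S')(f) = Add(2, -25) = -23)
Function('M')(X) = Mul(Pow(Add(6, X), -1), Add(-30, X)) (Function('M')(X) = Mul(Add(X, -30), Pow(Add(Mul(3, 2), X), -1)) = Mul(Add(-30, X), Pow(Add(6, X), -1)) = Mul(Pow(Add(6, X), -1), Add(-30, X)))
z = 2437 (z = Add(2040, 397) = 2437)
Mul(Add(Function('j')(-54, -58), Function('M')(30)), Pow(Add(Function('S')(Function('y')(8, 9)), z), -1)) = Mul(Add(-54, Mul(Pow(Add(6, 30), -1), Add(-30, 30))), Pow(Add(-23, 2437), -1)) = Mul(Add(-54, Mul(Pow(36, -1), 0)), Pow(2414, -1)) = Mul(Add(-54, Mul(Rational(1, 36), 0)), Rational(1, 2414)) = Mul(Add(-54, 0), Rational(1, 2414)) = Mul(-54, Rational(1, 2414)) = Rational(-27, 1207)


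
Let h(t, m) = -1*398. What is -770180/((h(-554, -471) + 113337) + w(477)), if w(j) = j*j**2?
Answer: -192545/27161068 ≈ -0.0070890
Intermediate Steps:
h(t, m) = -398
w(j) = j**3
-770180/((h(-554, -471) + 113337) + w(477)) = -770180/((-398 + 113337) + 477**3) = -770180/(112939 + 108531333) = -770180/108644272 = -770180*1/108644272 = -192545/27161068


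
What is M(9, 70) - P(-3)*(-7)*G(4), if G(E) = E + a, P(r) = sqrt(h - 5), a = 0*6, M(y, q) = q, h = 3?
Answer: 70 + 28*I*sqrt(2) ≈ 70.0 + 39.598*I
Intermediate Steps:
a = 0
P(r) = I*sqrt(2) (P(r) = sqrt(3 - 5) = sqrt(-2) = I*sqrt(2))
G(E) = E (G(E) = E + 0 = E)
M(9, 70) - P(-3)*(-7)*G(4) = 70 - (I*sqrt(2))*(-7)*4 = 70 - (-7*I*sqrt(2))*4 = 70 - (-28)*I*sqrt(2) = 70 + 28*I*sqrt(2)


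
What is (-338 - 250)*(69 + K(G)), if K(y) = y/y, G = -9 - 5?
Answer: -41160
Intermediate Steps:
G = -14
K(y) = 1
(-338 - 250)*(69 + K(G)) = (-338 - 250)*(69 + 1) = -588*70 = -41160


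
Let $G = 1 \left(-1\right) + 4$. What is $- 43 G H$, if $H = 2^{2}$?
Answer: $-516$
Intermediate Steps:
$H = 4$
$G = 3$ ($G = -1 + 4 = 3$)
$- 43 G H = \left(-43\right) 3 \cdot 4 = \left(-129\right) 4 = -516$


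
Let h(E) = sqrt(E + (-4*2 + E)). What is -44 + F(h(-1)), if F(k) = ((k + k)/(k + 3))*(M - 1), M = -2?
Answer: 2*(-25*sqrt(10) + 66*I)/(sqrt(10) - 3*I) ≈ -47.158 - 2.9958*I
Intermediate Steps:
h(E) = sqrt(-8 + 2*E) (h(E) = sqrt(E + (-8 + E)) = sqrt(-8 + 2*E))
F(k) = -6*k/(3 + k) (F(k) = ((k + k)/(k + 3))*(-2 - 1) = ((2*k)/(3 + k))*(-3) = (2*k/(3 + k))*(-3) = -6*k/(3 + k))
-44 + F(h(-1)) = -44 - 6*sqrt(-8 + 2*(-1))/(3 + sqrt(-8 + 2*(-1))) = -44 - 6*sqrt(-8 - 2)/(3 + sqrt(-8 - 2)) = -44 - 6*sqrt(-10)/(3 + sqrt(-10)) = -44 - 6*I*sqrt(10)/(3 + I*sqrt(10))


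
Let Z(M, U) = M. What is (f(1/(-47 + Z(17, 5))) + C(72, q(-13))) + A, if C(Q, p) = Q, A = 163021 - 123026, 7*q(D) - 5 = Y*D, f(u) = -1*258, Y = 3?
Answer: 39809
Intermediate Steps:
f(u) = -258
q(D) = 5/7 + 3*D/7 (q(D) = 5/7 + (3*D)/7 = 5/7 + 3*D/7)
A = 39995
(f(1/(-47 + Z(17, 5))) + C(72, q(-13))) + A = (-258 + 72) + 39995 = -186 + 39995 = 39809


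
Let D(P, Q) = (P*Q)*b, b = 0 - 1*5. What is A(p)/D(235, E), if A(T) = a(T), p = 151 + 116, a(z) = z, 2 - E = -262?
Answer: -89/103400 ≈ -0.00086073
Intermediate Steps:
E = 264 (E = 2 - 1*(-262) = 2 + 262 = 264)
p = 267
b = -5 (b = 0 - 5 = -5)
A(T) = T
D(P, Q) = -5*P*Q (D(P, Q) = (P*Q)*(-5) = -5*P*Q)
A(p)/D(235, E) = 267/((-5*235*264)) = 267/(-310200) = 267*(-1/310200) = -89/103400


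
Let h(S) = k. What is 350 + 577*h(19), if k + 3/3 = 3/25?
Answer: -3944/25 ≈ -157.76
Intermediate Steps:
k = -22/25 (k = -1 + 3/25 = -22/25 ≈ -0.88000)
h(S) = -22/25
350 + 577*h(19) = 350 + 577*(-22/25) = 350 - 12694/25 = -3944/25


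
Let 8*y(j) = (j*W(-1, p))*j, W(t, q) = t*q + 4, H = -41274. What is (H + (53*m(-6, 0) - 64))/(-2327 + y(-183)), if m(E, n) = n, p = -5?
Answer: -330704/282785 ≈ -1.1695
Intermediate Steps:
W(t, q) = 4 + q*t (W(t, q) = q*t + 4 = 4 + q*t)
y(j) = 9*j**2/8 (y(j) = ((j*(4 - 5*(-1)))*j)/8 = ((j*(4 + 5))*j)/8 = ((j*9)*j)/8 = ((9*j)*j)/8 = (9*j**2)/8 = 9*j**2/8)
(H + (53*m(-6, 0) - 64))/(-2327 + y(-183)) = (-41274 + (53*0 - 64))/(-2327 + (9/8)*(-183)**2) = (-41274 + (0 - 64))/(-2327 + (9/8)*33489) = (-41274 - 64)/(-2327 + 301401/8) = -41338/282785/8 = -41338*8/282785 = -330704/282785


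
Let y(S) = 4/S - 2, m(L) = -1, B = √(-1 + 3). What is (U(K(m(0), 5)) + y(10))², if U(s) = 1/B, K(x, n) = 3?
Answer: 153/50 - 8*√2/5 ≈ 0.79726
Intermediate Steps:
B = √2 ≈ 1.4142
U(s) = √2/2 (U(s) = 1/(√2) = √2/2)
y(S) = -2 + 4/S
(U(K(m(0), 5)) + y(10))² = (√2/2 + (-2 + 4/10))² = (√2/2 + (-2 + 4*(⅒)))² = (√2/2 + (-2 + ⅖))² = (√2/2 - 8/5)² = (-8/5 + √2/2)²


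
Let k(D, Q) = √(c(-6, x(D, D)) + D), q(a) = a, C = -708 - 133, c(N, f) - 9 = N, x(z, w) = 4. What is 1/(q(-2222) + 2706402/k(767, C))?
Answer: 427735/1830202519231 + 1353201*√770/3660405038462 ≈ 1.0492e-5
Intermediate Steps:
c(N, f) = 9 + N
C = -841
k(D, Q) = √(3 + D) (k(D, Q) = √((9 - 6) + D) = √(3 + D))
1/(q(-2222) + 2706402/k(767, C)) = 1/(-2222 + 2706402/(√(3 + 767))) = 1/(-2222 + 2706402/(√770)) = 1/(-2222 + 2706402*(√770/770)) = 1/(-2222 + 1353201*√770/385)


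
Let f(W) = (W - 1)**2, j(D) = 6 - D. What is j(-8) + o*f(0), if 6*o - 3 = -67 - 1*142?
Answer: -61/3 ≈ -20.333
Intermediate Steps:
f(W) = (-1 + W)**2
o = -103/3 (o = 1/2 + (-67 - 1*142)/6 = 1/2 + (-67 - 142)/6 = 1/2 + (1/6)*(-209) = 1/2 - 209/6 = -103/3 ≈ -34.333)
j(-8) + o*f(0) = (6 - 1*(-8)) - 103*(-1 + 0)**2/3 = (6 + 8) - 103/3*(-1)**2 = 14 - 103/3*1 = 14 - 103/3 = -61/3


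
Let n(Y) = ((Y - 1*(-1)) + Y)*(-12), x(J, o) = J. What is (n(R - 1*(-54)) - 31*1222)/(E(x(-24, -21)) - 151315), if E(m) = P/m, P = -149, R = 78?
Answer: 140784/518773 ≈ 0.27138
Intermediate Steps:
E(m) = -149/m
n(Y) = -12 - 24*Y (n(Y) = ((Y + 1) + Y)*(-12) = ((1 + Y) + Y)*(-12) = (1 + 2*Y)*(-12) = -12 - 24*Y)
(n(R - 1*(-54)) - 31*1222)/(E(x(-24, -21)) - 151315) = ((-12 - 24*(78 - 1*(-54))) - 31*1222)/(-149/(-24) - 151315) = ((-12 - 24*(78 + 54)) - 37882)/(-149*(-1/24) - 151315) = ((-12 - 24*132) - 37882)/(149/24 - 151315) = ((-12 - 3168) - 37882)/(-3631411/24) = (-3180 - 37882)*(-24/3631411) = -41062*(-24/3631411) = 140784/518773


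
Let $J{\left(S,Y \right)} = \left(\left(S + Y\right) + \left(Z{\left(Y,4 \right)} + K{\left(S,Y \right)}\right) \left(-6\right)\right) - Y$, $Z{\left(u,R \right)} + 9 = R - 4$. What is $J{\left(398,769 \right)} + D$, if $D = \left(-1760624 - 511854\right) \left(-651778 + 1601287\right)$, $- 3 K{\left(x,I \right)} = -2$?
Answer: $-2157738312854$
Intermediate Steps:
$K{\left(x,I \right)} = \frac{2}{3}$ ($K{\left(x,I \right)} = \left(- \frac{1}{3}\right) \left(-2\right) = \frac{2}{3}$)
$Z{\left(u,R \right)} = -13 + R$ ($Z{\left(u,R \right)} = -9 + \left(R - 4\right) = -9 + \left(-4 + R\right) = -13 + R$)
$J{\left(S,Y \right)} = 50 + S$ ($J{\left(S,Y \right)} = \left(\left(S + Y\right) + \left(\left(-13 + 4\right) + \frac{2}{3}\right) \left(-6\right)\right) - Y = \left(\left(S + Y\right) + \left(-9 + \frac{2}{3}\right) \left(-6\right)\right) - Y = \left(\left(S + Y\right) - -50\right) - Y = \left(\left(S + Y\right) + 50\right) - Y = \left(50 + S + Y\right) - Y = 50 + S$)
$D = -2157738313302$ ($D = \left(-2272478\right) 949509 = -2157738313302$)
$J{\left(398,769 \right)} + D = \left(50 + 398\right) - 2157738313302 = 448 - 2157738313302 = -2157738312854$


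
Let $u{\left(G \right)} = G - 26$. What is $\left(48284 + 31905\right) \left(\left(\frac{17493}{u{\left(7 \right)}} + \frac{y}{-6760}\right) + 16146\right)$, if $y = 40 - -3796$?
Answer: $\frac{39201729320441}{32110} \approx 1.2209 \cdot 10^{9}$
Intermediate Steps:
$u{\left(G \right)} = -26 + G$
$y = 3836$ ($y = 40 + 3796 = 3836$)
$\left(48284 + 31905\right) \left(\left(\frac{17493}{u{\left(7 \right)}} + \frac{y}{-6760}\right) + 16146\right) = \left(48284 + 31905\right) \left(\left(\frac{17493}{-26 + 7} + \frac{3836}{-6760}\right) + 16146\right) = 80189 \left(\left(\frac{17493}{-19} + 3836 \left(- \frac{1}{6760}\right)\right) + 16146\right) = 80189 \left(\left(17493 \left(- \frac{1}{19}\right) - \frac{959}{1690}\right) + 16146\right) = 80189 \left(\left(- \frac{17493}{19} - \frac{959}{1690}\right) + 16146\right) = 80189 \left(- \frac{29581391}{32110} + 16146\right) = 80189 \cdot \frac{488866669}{32110} = \frac{39201729320441}{32110}$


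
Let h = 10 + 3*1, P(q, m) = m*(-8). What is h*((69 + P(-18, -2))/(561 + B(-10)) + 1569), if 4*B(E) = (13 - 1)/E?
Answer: 114377029/5607 ≈ 20399.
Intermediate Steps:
P(q, m) = -8*m
B(E) = 3/E (B(E) = ((13 - 1)/E)/4 = (12/E)/4 = 3/E)
h = 13 (h = 10 + 3 = 13)
h*((69 + P(-18, -2))/(561 + B(-10)) + 1569) = 13*((69 - 8*(-2))/(561 + 3/(-10)) + 1569) = 13*((69 + 16)/(561 + 3*(-⅒)) + 1569) = 13*(85/(561 - 3/10) + 1569) = 13*(85/(5607/10) + 1569) = 13*(85*(10/5607) + 1569) = 13*(850/5607 + 1569) = 13*(8798233/5607) = 114377029/5607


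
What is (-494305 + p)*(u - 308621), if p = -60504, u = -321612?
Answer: 349658940497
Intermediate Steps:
(-494305 + p)*(u - 308621) = (-494305 - 60504)*(-321612 - 308621) = -554809*(-630233) = 349658940497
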